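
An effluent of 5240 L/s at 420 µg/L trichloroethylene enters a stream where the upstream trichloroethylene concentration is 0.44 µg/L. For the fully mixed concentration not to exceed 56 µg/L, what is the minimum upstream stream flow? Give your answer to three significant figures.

34300 L/s

Set C_mix = 56: (Q·0.4400 + 5240·420.0) / (Q + 5240) = 56
→ Q = 5240·(420.0 − 56)/(56 − 0.4400) = 34330 L/s.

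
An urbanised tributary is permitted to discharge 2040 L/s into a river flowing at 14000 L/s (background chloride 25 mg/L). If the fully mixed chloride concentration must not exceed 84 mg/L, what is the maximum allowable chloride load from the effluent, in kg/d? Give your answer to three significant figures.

86200 kg/d

Mass balance at the limit: 14000·25.00 + 2040·Cₑ = 16040·84 → Cₑ = 488.9 mg/L.
2040 L/s = 2.040 m³/s. Load = 2.040 m³/s × 488.9 g/m³ × 86 400 s/d = 86170 kg/d.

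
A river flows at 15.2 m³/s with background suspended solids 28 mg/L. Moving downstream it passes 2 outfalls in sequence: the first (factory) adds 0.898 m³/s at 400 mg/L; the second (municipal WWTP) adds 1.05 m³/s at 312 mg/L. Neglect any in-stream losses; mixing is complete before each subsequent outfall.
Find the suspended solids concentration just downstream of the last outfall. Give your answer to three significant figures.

Below outfall 1: Q → 16.10 m³/s, C = (15.20·28.00 + 0.8980·400.0)/16.10 = 48.75 mg/L.
Below outfall 2: Q → 17.15 m³/s, C = (16.10·48.75 + 1.050·312.0)/17.15 = 64.87 mg/L.

64.9 mg/L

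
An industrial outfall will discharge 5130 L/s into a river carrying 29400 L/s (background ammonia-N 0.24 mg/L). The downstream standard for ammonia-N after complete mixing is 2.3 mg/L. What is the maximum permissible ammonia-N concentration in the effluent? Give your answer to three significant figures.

14.1 mg/L

At the limit, (Qr·Cr + Qe·Cₑ)/(Qr + Qe) = 2.3:
Cₑ = (34530·2.3 − 29400·0.2400) / 5130 = 14.11 mg/L.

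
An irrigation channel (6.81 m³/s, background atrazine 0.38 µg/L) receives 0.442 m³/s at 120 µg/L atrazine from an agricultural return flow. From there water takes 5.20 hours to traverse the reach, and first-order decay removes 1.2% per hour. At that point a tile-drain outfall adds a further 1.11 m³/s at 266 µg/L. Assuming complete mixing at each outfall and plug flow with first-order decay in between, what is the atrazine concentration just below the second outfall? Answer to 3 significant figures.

Mixed concentration C = ΣQC/ΣQ = (6.810·0.3800 + 0.4420·120.0) / 7.252 = 55.63/7.252 = 7.671 µg/L; combined flow 7.252 m³/s.
1.2%/h lost → k = −ln(1 − 0.012) = 0.01207 h⁻¹.
First-order decay: C = 7.671·exp(−k·t) = 7.671·0.9392 = 7.204 µg/L.
At the second outfall, C = (7.252·7.204 + 1.110·266.0) / (7.252 + 1.110) = 41.56 µg/L.

41.6 µg/L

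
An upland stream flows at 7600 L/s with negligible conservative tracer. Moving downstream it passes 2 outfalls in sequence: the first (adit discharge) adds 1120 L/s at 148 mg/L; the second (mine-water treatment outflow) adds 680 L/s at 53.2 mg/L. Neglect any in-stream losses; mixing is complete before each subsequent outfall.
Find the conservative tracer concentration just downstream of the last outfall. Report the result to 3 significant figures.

Outfall 1: combined Q = 8720 L/s; C = (7600·0 + 1120·148.0)/8720 = 19.01 mg/L.
Outfall 2: combined Q = 9400 L/s; C = (8720·19.01 + 680.0·53.20)/9400 = 21.48 mg/L.

21.5 mg/L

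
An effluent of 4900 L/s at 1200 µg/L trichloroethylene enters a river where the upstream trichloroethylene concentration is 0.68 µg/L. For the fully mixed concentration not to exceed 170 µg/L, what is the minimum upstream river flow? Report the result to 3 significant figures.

Set C_mix = 170: (Q·0.6800 + 4900·1200) / (Q + 4900) = 170
→ Q = 4900·(1200 − 170)/(170 − 0.6800) = 29810 L/s.

29800 L/s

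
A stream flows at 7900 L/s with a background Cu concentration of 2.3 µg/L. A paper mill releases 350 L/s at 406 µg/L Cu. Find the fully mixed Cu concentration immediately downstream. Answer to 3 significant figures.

Mass balance: C = (7900·2.300 + 350.0·406.0) / 8250 = 160300/8250 = 19.43 µg/L.

19.4 µg/L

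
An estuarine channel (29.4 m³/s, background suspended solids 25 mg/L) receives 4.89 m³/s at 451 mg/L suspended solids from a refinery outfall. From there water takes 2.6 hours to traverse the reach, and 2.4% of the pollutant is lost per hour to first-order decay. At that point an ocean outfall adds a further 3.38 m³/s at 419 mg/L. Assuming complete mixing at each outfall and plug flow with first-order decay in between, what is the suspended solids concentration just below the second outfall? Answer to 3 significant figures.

Conservation of mass: C = (29.40·25.00 + 4.890·451.0) / 34.29 = 2940/34.29 = 85.75 mg/L; combined flow 34.29 m³/s.
2.4%/h lost → k = −ln(1 − 0.024) = 0.02429 h⁻¹.
First-order decay: C = 85.75·exp(−k·t) = 85.75·0.9388 = 80.50 mg/L.
At the second outfall, C = (34.29·80.50 + 3.380·419.0) / (34.29 + 3.380) = 110.9 mg/L.

111 mg/L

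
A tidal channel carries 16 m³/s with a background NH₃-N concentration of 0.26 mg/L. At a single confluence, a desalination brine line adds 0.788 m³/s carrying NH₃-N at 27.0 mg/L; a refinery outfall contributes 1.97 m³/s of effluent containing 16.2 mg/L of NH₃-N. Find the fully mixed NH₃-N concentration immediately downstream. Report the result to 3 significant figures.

3.06 mg/L

Flow-weighted average: C = (16.00·0.2600 + 0.7880·27.00 + 1.970·16.20) / 18.76 = 57.35/18.76 = 3.057 mg/L.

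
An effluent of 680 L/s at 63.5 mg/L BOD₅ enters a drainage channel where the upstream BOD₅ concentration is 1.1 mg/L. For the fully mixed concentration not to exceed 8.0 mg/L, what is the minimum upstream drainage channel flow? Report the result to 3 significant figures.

5470 L/s

Set C_mix = 8.0: (Q·1.100 + 680.0·63.50) / (Q + 680.0) = 8.0
→ Q = 680.0·(63.50 − 8.0)/(8.0 − 1.100) = 5470 L/s.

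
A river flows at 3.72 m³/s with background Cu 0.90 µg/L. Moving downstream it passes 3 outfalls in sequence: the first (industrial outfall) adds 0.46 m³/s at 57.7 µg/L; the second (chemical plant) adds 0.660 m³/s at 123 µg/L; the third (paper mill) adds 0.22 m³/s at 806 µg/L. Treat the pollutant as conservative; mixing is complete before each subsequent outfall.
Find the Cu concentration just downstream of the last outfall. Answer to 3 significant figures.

57.0 µg/L

Outfall 1: combined Q = 4.180 m³/s; C = (3.720·0.9000 + 0.4600·57.70)/4.180 = 7.151 µg/L.
Outfall 2: combined Q = 4.840 m³/s; C = (4.180·7.151 + 0.6600·123.0)/4.840 = 22.95 µg/L.
Outfall 3: combined Q = 5.060 m³/s; C = (4.840·22.95 + 0.2200·806.0)/5.060 = 56.99 µg/L.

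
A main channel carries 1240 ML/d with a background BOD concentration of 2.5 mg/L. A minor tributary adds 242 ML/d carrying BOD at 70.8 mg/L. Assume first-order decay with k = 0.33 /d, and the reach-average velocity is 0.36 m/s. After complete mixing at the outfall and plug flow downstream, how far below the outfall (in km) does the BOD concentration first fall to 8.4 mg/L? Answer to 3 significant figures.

Flow-weighted average: C = (1240·2.500 + 242.0·70.80) / 1482 = 20230/1482 = 13.65 mg/L.
Set 13.65·exp(−k·t) = 8.4 → t = ln(13.65/8.4)/k = 127200 s = 35.33 h.
Distance = v·t = 0.36·127200 = 45780 m = 45.78 km.

45.8 km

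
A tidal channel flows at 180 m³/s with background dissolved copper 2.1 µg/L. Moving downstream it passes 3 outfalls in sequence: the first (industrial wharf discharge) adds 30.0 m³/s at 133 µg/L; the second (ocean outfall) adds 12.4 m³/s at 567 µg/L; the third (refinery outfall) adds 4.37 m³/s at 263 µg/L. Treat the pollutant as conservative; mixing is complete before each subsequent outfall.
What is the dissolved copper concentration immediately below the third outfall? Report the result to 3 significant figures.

After outfall 1: Q = 180.0 + 30.00 = 210.0 m³/s; C = (180.0·2.100 + 30.00·133.0)/210.0 = 20.80 µg/L.
After outfall 2: Q = 210.0 + 12.40 = 222.4 m³/s; C = (210.0·20.80 + 12.40·567.0)/222.4 = 51.25 µg/L.
After outfall 3: Q = 222.4 + 4.370 = 226.8 m³/s; C = (222.4·51.25 + 4.370·263.0)/226.8 = 55.33 µg/L.

55.3 µg/L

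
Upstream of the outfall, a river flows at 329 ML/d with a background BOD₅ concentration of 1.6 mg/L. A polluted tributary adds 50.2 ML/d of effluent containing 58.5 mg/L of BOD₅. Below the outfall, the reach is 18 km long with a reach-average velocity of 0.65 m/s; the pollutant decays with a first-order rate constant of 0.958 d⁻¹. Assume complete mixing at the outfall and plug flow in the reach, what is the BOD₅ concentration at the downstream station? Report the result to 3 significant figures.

After mixing, C = (329.0·1.600 + 50.20·58.50) / 379.2 = 3463/379.2 = 9.133 mg/L.
Travel time t = 18·1000 / 0.65 = 27690 s = 7.692 h.
Applying C = C₀e^(−kt): 9.133 × 0.7356 = 6.718 mg/L.

6.72 mg/L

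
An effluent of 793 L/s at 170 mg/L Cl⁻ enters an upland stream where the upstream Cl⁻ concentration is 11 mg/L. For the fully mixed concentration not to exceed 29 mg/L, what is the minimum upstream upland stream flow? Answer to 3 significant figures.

Set C_mix = 29: (Q·11.00 + 793.0·170.0) / (Q + 793.0) = 29
→ Q = 793.0·(170.0 − 29)/(29 − 11.00) = 6212 L/s.

6210 L/s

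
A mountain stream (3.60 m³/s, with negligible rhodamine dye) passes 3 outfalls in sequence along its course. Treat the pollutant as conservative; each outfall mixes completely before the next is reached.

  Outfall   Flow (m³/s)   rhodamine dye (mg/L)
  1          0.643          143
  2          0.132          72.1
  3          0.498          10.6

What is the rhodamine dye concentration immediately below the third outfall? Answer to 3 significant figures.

Below outfall 1: Q → 4.243 m³/s, C = (3.600·0 + 0.6430·143.0)/4.243 = 21.67 mg/L.
Below outfall 2: Q → 4.375 m³/s, C = (4.243·21.67 + 0.1320·72.10)/4.375 = 23.19 mg/L.
Below outfall 3: Q → 4.873 m³/s, C = (4.375·23.19 + 0.4980·10.60)/4.873 = 21.91 mg/L.

21.9 mg/L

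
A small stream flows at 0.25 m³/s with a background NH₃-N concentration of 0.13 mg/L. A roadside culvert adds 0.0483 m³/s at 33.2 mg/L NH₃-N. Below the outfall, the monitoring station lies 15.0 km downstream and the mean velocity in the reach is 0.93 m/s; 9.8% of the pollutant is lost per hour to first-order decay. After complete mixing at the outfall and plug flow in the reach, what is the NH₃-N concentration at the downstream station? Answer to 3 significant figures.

3.46 mg/L

Mixed concentration C = ΣQC/ΣQ = (0.2500·0.1300 + 0.04830·33.20) / 0.2983 = 1.636/0.2983 = 5.485 mg/L.
Travel time t = 15.0·1000 / 0.93 = 16130 s = 4.480 h.
9.8%/h lost → k = −ln(1 − 0.098) = 0.1031 h⁻¹.
After decay, C = 5.485 × e^(−kt) = 5.485 × 0.6300 = 3.455 mg/L.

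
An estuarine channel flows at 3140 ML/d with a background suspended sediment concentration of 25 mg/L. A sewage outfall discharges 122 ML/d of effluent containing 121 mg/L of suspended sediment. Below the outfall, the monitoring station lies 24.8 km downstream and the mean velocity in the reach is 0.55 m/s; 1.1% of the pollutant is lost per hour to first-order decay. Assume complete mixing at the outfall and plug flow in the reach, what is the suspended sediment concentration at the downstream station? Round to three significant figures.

Conservation of mass: C = (3140·25.00 + 122.0·121.0) / 3262 = 93260/3262 = 28.59 mg/L.
Travel time t = 24.8·1000 / 0.55 = 45090 s = 12.53 h.
1.1%/h lost → k = −ln(1 − 0.011) = 0.01106 h⁻¹.
First-order decay: C = 28.59·exp(−k·t) = 28.59·0.8706 = 24.89 mg/L.

24.9 mg/L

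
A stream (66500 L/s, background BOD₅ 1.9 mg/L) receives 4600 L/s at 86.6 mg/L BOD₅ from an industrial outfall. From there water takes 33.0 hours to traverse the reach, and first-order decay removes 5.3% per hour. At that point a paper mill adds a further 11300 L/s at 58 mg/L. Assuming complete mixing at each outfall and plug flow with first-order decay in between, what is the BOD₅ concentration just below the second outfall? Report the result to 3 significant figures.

Conservation of mass: C = (66500·1.900 + 4600·86.60) / 71100 = 524700/71100 = 7.380 mg/L; combined flow 71100 L/s.
5.3%/h lost → k = −ln(1 − 0.053) = 0.05446 h⁻¹.
After decay, C = 7.380 × e^(−kt) = 7.380 × 0.1658 = 1.223 mg/L.
At the second outfall, C = (71100·1.223 + 11300·58.00) / (71100 + 11300) = 9.010 mg/L.

9.01 mg/L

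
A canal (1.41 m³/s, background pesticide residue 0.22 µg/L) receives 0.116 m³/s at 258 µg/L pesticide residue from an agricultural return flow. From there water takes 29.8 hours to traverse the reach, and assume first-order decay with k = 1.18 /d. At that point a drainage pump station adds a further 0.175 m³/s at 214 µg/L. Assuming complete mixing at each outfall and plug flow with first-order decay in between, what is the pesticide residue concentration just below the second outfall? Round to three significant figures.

26.1 µg/L

Mixed concentration C = ΣQC/ΣQ = (1.410·0.2200 + 0.1160·258.0) / 1.526 = 30.24/1.526 = 19.82 µg/L; combined flow 1.526 m³/s.
Decay over the reach: 19.82·exp(−kt) = 19.82·0.2310 = 4.578 µg/L.
Second outfall: C = (1.526·4.578 + 0.1750·214.0)/1.701 = 26.12 µg/L.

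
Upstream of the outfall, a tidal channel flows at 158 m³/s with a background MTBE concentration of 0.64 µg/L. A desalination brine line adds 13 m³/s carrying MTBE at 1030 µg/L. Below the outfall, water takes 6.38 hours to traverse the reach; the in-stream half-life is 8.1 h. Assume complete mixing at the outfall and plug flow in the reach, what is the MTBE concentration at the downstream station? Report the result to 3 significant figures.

Conservation of mass: C = (158.0·0.6400 + 13.00·1030) / 171.0 = 13490/171.0 = 78.90 µg/L.
Half-life 8.1 h → k = ln 2 / 8.1 = 0.08557 h⁻¹ = 2.054 d⁻¹.
First-order decay: C = 78.90·exp(−k·t) = 78.90·0.5793 = 45.70 µg/L.

45.7 µg/L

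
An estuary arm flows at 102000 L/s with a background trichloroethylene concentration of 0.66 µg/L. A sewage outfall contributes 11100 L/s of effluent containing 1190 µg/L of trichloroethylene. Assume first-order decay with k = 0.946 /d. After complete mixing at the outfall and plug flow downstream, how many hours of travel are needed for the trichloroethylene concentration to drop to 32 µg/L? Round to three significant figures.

Conservation of mass: C = (102000·0.6600 + 11100·1190) / 113100 = 13280000/113100 = 117.4 µg/L.
117.4·exp(−k·t) = 32 → t = ln(117.4/32)/k = 118700 s = 32.97 h.

33.0 h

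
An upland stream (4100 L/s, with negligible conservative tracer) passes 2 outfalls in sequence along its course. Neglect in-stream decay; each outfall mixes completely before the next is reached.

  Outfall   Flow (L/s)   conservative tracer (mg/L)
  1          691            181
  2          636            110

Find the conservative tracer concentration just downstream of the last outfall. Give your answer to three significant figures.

35.9 mg/L

Outfall 1: combined Q = 4791 L/s; C = (4100·0 + 691.0·181.0)/4791 = 26.11 mg/L.
Outfall 2: combined Q = 5427 L/s; C = (4791·26.11 + 636.0·110.0)/5427 = 35.94 mg/L.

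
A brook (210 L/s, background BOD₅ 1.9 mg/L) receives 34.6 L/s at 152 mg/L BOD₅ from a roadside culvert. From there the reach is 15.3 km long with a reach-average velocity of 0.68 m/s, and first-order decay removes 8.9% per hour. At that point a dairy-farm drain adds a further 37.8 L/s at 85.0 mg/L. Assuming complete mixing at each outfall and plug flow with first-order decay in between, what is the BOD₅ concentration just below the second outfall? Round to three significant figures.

22.6 mg/L

Flow-weighted average: C = (210.0·1.900 + 34.60·152.0) / 244.6 = 5658/244.6 = 23.13 mg/L; combined flow 244.6 L/s.
Travel time t = 15.3·1000 / 0.68 = 22500 s = 6.250 h.
8.9%/h lost → k = −ln(1 − 0.089) = 0.09321 h⁻¹.
Decay over the reach: 23.13·exp(−kt) = 23.13·0.5585 = 12.92 mg/L.
At the second outfall, C = (244.6·12.92 + 37.80·85.00) / (244.6 + 37.80) = 22.57 mg/L.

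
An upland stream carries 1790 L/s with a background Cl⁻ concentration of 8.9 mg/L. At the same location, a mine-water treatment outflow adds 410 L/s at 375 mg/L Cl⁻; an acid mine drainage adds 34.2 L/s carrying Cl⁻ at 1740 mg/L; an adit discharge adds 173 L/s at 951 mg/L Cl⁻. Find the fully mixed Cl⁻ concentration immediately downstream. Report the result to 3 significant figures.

Conservation of mass: C = (1790·8.900 + 410.0·375.0 + 34.20·1740 + 173.0·951.0) / 2407 = 393700/2407 = 163.6 mg/L.

164 mg/L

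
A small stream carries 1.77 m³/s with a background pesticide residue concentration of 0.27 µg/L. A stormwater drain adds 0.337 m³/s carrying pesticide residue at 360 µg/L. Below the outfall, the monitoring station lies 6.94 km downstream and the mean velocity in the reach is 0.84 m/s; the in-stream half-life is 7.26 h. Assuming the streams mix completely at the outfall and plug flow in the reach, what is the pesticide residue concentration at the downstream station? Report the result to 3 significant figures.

Mass balance: C = (1.770·0.2700 + 0.3370·360.0) / 2.107 = 121.8/2.107 = 57.81 µg/L.
Travel time t = 6.94·1000 / 0.84 = 8262 s = 2.295 h.
Half-life 7.26 h → k = ln 2 / 7.26 = 0.09547 h⁻¹ = 2.291 d⁻¹.
After decay, C = 57.81 × e^(−kt) = 57.81 × 0.8032 = 46.43 µg/L.

46.4 µg/L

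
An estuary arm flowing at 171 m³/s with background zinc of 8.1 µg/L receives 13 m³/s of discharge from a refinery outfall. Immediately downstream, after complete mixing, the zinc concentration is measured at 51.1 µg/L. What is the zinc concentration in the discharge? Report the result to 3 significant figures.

617 µg/L

Mass balance: 171.0·8.100 + 13.00·Cₑ = 184.0·51.10
→ Cₑ = (184.0·51.10 − 171.0·8.100) / 13.00 = 616.7 µg/L.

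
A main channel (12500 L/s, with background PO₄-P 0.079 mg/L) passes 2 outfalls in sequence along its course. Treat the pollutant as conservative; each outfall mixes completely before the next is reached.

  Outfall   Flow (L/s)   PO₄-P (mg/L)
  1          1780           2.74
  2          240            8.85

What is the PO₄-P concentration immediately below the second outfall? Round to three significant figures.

0.550 mg/L

After outfall 1: Q = 12500 + 1780 = 14280 L/s; C = (12500·0.07900 + 1780·2.740)/14280 = 0.4107 mg/L.
After outfall 2: Q = 14280 + 240.0 = 14520 L/s; C = (14280·0.4107 + 240.0·8.850)/14520 = 0.5502 mg/L.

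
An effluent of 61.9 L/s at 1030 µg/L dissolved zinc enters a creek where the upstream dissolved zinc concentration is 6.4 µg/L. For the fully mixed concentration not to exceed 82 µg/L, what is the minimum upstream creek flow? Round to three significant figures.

Set C_mix = 82: (Q·6.400 + 61.90·1030) / (Q + 61.90) = 82
→ Q = 61.90·(1030 − 82)/(82 − 6.400) = 776.2 L/s.

776 L/s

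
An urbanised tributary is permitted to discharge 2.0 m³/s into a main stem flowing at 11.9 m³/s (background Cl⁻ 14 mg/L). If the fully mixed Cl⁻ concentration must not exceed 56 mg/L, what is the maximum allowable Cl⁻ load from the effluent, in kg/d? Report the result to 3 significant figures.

52900 kg/d

Mass balance at the limit: 11.90·14.00 + 2.000·Cₑ = 13.90·56 → Cₑ = 305.9 mg/L.
Load = 2.000 m³/s × 305.9 g/m³ × 86 400 s/d = 52860 kg/d.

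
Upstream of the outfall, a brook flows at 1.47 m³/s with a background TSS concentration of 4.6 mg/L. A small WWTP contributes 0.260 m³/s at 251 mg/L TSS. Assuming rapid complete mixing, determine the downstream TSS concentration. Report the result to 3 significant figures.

41.6 mg/L

After mixing, C = (1.470·4.600 + 0.2600·251.0) / 1.730 = 72.02/1.730 = 41.63 mg/L.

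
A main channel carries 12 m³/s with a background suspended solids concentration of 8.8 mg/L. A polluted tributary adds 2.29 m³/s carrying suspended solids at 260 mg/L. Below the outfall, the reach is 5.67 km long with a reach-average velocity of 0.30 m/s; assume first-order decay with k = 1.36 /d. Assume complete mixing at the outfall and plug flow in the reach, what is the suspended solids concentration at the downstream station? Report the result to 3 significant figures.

Mixed concentration C = ΣQC/ΣQ = (12.00·8.800 + 2.290·260.0) / 14.29 = 701.0/14.29 = 49.06 mg/L.
Travel time t = 5.67·1000 / 0.30 = 18900 s = 5.250 h.
Applying C = C₀e^(−kt): 49.06 × 0.7427 = 36.43 mg/L.

36.4 mg/L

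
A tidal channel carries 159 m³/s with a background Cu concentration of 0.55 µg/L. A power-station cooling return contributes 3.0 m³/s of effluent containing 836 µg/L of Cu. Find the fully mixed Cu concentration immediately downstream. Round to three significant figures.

Conservation of mass: C = (159.0·0.5500 + 3.000·836.0) / 162.0 = 2595/162.0 = 16.02 µg/L.

16.0 µg/L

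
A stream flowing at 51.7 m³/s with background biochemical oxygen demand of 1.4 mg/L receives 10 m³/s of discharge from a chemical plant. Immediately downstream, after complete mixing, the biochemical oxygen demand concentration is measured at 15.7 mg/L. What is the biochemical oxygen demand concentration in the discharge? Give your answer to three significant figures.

Mass balance: 51.70·1.400 + 10.00·Cₑ = 61.70·15.70
→ Cₑ = (61.70·15.70 − 51.70·1.400) / 10.00 = 89.63 mg/L.

89.6 mg/L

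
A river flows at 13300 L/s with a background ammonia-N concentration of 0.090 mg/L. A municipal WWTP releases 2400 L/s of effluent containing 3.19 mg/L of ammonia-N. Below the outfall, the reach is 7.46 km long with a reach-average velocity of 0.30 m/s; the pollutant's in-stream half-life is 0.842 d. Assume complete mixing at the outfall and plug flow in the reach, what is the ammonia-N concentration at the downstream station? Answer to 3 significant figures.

Mixed concentration C = ΣQC/ΣQ = (13300·0.09000 + 2400·3.190) / 15700 = 8853/15700 = 0.5639 mg/L.
Travel time t = 7.46·1000 / 0.30 = 24870 s = 6.907 h.
Half-life 0.842 d → k = ln 2 / 0.842 = 0.8232 d⁻¹.
Decay over the reach: 0.5639·exp(−kt) = 0.5639·0.7890 = 0.4449 mg/L.

0.445 mg/L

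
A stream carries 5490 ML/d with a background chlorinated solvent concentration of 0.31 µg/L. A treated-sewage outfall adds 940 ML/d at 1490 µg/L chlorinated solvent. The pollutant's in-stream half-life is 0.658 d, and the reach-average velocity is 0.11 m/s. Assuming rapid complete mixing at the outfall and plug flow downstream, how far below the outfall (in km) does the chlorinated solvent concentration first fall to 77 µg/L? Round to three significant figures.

After mixing, C = (5490·0.3100 + 940.0·1490) / 6430 = 1402000/6430 = 218.1 µg/L.
Half-life 0.658 d → k = ln 2 / 0.658 = 1.053 d⁻¹.
Set 218.1·exp(−k·t) = 77 → t = ln(218.1/77)/k = 85390 s = 23.72 h.
Distance = v·t = 0.11·85390 = 9393 m = 9.393 km.

9.39 km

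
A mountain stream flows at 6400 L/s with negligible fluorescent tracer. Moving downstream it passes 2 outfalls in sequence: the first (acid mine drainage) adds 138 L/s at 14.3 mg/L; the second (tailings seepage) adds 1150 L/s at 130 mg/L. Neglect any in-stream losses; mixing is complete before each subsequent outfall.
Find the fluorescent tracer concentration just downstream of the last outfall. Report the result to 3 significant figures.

19.7 mg/L

Outfall 1: combined Q = 6538 L/s; C = (6400·0 + 138.0·14.30)/6538 = 0.3018 mg/L.
Outfall 2: combined Q = 7688 L/s; C = (6538·0.3018 + 1150·130.0)/7688 = 19.70 mg/L.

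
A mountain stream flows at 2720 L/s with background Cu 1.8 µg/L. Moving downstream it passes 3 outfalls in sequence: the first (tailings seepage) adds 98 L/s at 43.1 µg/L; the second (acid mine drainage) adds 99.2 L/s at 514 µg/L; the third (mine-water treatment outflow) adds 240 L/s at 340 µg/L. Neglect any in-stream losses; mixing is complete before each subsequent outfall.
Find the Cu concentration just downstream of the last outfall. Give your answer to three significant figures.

44.9 µg/L

Outfall 1: combined Q = 2818 L/s; C = (2720·1.800 + 98.00·43.10)/2818 = 3.236 µg/L.
Outfall 2: combined Q = 2917 L/s; C = (2818·3.236 + 99.20·514.0)/2917 = 20.60 µg/L.
Outfall 3: combined Q = 3157 L/s; C = (2917·20.60 + 240.0·340.0)/3157 = 44.88 µg/L.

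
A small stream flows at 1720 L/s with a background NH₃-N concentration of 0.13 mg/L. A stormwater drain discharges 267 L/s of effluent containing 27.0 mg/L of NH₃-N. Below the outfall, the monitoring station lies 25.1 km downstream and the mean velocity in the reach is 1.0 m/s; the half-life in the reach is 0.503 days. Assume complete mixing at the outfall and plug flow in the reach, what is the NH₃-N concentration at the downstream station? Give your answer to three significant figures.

Mass balance: C = (1720·0.1300 + 267.0·27.00) / 1987 = 7433/1987 = 3.741 mg/L.
Travel time t = 25.1·1000 / 1.0 = 25100 s = 6.972 h.
Half-life 0.503 d → k = ln 2 / 0.503 = 1.378 d⁻¹.
Decay over the reach: 3.741·exp(−kt) = 3.741·0.6701 = 2.507 mg/L.

2.51 mg/L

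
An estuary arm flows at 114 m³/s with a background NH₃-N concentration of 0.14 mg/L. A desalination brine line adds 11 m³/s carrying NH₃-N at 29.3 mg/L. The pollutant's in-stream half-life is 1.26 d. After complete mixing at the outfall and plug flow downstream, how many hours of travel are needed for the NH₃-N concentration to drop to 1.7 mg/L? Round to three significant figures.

Conservation of mass: C = (114.0·0.1400 + 11.00·29.30) / 125.0 = 338.3/125.0 = 2.706 mg/L.
Half-life 1.26 d → k = ln 2 / 1.26 = 0.5501 d⁻¹.
2.706·exp(−k·t) = 1.7 → t = ln(2.706/1.7)/k = 73010 s = 20.28 h.

20.3 h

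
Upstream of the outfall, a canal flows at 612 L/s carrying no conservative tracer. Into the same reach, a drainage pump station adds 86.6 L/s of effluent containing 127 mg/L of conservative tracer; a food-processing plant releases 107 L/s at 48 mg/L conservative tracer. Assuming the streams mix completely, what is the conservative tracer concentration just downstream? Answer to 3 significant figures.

Conservation of mass: C = (612.0·0 + 86.60·127.0 + 107.0·48.00) / 805.6 = 16130/805.6 = 20.03 mg/L.

20.0 mg/L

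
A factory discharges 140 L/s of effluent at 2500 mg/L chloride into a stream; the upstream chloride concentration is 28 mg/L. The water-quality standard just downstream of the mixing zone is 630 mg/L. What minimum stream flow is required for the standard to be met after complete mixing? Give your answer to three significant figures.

435 L/s

Set C_mix = 630: (Q·28.00 + 140.0·2500) / (Q + 140.0) = 630
→ Q = 140.0·(2500 − 630)/(630 − 28.00) = 434.9 L/s.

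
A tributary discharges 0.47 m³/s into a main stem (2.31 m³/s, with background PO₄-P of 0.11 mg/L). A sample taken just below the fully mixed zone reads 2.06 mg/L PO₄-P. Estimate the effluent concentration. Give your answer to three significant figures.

Mass balance: 2.310·0.1100 + 0.4700·Cₑ = 2.780·2.060
→ Cₑ = (2.780·2.060 − 2.310·0.1100) / 0.4700 = 11.64 mg/L.

11.6 mg/L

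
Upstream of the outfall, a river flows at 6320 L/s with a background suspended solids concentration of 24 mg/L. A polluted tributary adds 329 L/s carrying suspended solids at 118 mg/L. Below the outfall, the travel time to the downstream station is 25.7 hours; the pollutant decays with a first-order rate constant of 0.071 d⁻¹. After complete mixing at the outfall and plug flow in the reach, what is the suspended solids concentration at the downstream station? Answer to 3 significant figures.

26.6 mg/L

After mixing, C = (6320·24.00 + 329.0·118.0) / 6649 = 190500/6649 = 28.65 mg/L.
After decay, C = 28.65 × e^(−kt) = 28.65 × 0.9268 = 26.55 mg/L.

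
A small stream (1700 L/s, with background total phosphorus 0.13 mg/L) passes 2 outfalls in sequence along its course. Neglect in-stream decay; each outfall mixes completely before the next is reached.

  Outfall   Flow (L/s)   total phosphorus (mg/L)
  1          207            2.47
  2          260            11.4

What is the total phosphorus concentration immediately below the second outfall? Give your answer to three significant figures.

1.71 mg/L

Outfall 1: combined Q = 1907 L/s; C = (1700·0.1300 + 207.0·2.470)/1907 = 0.3840 mg/L.
Outfall 2: combined Q = 2167 L/s; C = (1907·0.3840 + 260.0·11.40)/2167 = 1.706 mg/L.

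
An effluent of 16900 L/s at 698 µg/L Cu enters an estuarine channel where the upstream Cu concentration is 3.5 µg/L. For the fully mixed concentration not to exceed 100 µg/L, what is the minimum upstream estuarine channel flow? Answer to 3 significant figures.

Set C_mix = 100: (Q·3.500 + 16900·698.0) / (Q + 16900) = 100
→ Q = 16900·(698.0 − 100)/(100 − 3.500) = 104700 L/s.

105000 L/s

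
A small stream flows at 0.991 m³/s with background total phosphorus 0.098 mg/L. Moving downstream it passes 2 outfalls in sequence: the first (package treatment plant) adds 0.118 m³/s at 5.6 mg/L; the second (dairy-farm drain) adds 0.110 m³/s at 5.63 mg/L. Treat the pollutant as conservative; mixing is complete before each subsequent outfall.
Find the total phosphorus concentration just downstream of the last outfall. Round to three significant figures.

1.13 mg/L

Outfall 1: combined Q = 1.109 m³/s; C = (0.9910·0.09800 + 0.1180·5.600)/1.109 = 0.6834 mg/L.
Outfall 2: combined Q = 1.219 m³/s; C = (1.109·0.6834 + 0.1100·5.630)/1.219 = 1.130 mg/L.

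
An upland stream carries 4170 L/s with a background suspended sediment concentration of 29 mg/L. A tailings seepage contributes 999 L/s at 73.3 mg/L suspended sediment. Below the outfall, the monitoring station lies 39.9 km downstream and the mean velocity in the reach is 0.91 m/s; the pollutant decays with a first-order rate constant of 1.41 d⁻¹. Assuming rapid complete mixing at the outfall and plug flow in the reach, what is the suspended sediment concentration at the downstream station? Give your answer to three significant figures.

18.4 mg/L

Mass balance: C = (4170·29.00 + 999.0·73.30) / 5169 = 194200/5169 = 37.56 mg/L.
Travel time t = 39.9·1000 / 0.91 = 43850 s = 12.18 h.
Applying C = C₀e^(−kt): 37.56 × 0.4889 = 18.36 mg/L.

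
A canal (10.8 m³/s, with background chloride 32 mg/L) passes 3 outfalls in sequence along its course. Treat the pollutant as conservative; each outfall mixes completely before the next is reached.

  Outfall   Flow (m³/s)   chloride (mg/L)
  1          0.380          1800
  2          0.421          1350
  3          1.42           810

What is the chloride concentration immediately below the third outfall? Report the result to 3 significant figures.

211 mg/L

Below outfall 1: Q → 11.18 m³/s, C = (10.80·32.00 + 0.3800·1800)/11.18 = 92.09 mg/L.
Below outfall 2: Q → 11.60 m³/s, C = (11.18·92.09 + 0.4210·1350)/11.60 = 137.7 mg/L.
Below outfall 3: Q → 13.02 m³/s, C = (11.60·137.7 + 1.420·810.0)/13.02 = 211.1 mg/L.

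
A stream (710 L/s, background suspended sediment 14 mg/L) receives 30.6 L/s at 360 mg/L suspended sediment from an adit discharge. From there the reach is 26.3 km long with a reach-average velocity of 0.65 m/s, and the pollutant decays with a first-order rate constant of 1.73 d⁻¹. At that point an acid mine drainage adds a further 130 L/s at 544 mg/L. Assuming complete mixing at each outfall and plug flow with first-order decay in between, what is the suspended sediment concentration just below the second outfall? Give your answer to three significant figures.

91.9 mg/L

Conservation of mass: C = (710.0·14.00 + 30.60·360.0) / 740.6 = 20960/740.6 = 28.30 mg/L; combined flow 740.6 L/s.
Travel time t = 26.3·1000 / 0.65 = 40460 s = 11.24 h.
Decay over the reach: 28.30·exp(−kt) = 28.30·0.4448 = 12.59 mg/L.
Second outfall: C = (740.6·12.59 + 130.0·544.0)/870.6 = 91.94 mg/L.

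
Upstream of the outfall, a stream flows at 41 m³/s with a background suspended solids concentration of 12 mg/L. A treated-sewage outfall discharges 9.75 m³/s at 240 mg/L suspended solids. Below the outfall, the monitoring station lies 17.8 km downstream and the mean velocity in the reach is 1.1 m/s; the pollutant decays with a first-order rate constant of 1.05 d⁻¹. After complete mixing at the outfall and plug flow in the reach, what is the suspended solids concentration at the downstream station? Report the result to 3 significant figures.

45.8 mg/L

Flow-weighted average: C = (41.00·12.00 + 9.750·240.0) / 50.75 = 2832/50.75 = 55.80 mg/L.
Travel time t = 17.8·1000 / 1.1 = 16180 s = 4.495 h.
Decay over the reach: 55.80·exp(−kt) = 55.80·0.8215 = 45.84 mg/L.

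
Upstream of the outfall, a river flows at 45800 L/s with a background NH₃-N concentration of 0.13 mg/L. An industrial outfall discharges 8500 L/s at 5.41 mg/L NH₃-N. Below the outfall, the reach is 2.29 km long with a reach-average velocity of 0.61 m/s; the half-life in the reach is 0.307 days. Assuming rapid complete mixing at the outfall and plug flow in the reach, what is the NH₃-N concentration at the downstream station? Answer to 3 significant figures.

Conservation of mass: C = (45800·0.1300 + 8500·5.410) / 54300 = 51940/54300 = 0.9565 mg/L.
Travel time t = 2.29·1000 / 0.61 = 3754 s = 1.043 h.
Half-life 0.307 d → k = ln 2 / 0.307 = 2.258 d⁻¹.
First-order decay: C = 0.9565·exp(−k·t) = 0.9565·0.9066 = 0.8671 mg/L.

0.867 mg/L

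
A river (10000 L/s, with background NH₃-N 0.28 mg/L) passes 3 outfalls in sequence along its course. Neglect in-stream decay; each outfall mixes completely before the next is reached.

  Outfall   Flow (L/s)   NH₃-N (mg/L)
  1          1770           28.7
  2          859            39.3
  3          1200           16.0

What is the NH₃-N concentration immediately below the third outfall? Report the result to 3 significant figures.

7.71 mg/L

Below outfall 1: Q → 11770 L/s, C = (10000·0.2800 + 1770·28.70)/11770 = 4.554 mg/L.
Below outfall 2: Q → 12630 L/s, C = (11770·4.554 + 859.0·39.30)/12630 = 6.917 mg/L.
Below outfall 3: Q → 13830 L/s, C = (12630·6.917 + 1200·16.00)/13830 = 7.705 mg/L.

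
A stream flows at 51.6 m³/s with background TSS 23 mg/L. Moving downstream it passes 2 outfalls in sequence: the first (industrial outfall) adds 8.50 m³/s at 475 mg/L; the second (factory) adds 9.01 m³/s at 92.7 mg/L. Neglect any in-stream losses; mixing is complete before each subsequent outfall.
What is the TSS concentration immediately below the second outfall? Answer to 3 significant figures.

Below outfall 1: Q → 60.10 m³/s, C = (51.60·23.00 + 8.500·475.0)/60.10 = 86.93 mg/L.
Below outfall 2: Q → 69.11 m³/s, C = (60.10·86.93 + 9.010·92.70)/69.11 = 87.68 mg/L.

87.7 mg/L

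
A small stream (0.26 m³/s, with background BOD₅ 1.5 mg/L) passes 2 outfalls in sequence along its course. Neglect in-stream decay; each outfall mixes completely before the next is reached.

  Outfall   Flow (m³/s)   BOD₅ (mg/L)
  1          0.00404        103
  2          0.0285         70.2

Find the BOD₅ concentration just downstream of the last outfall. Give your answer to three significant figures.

9.59 mg/L

Below outfall 1: Q → 0.2640 m³/s, C = (0.2600·1.500 + 0.004040·103.0)/0.2640 = 3.053 mg/L.
Below outfall 2: Q → 0.2925 m³/s, C = (0.2640·3.053 + 0.02850·70.20)/0.2925 = 9.595 mg/L.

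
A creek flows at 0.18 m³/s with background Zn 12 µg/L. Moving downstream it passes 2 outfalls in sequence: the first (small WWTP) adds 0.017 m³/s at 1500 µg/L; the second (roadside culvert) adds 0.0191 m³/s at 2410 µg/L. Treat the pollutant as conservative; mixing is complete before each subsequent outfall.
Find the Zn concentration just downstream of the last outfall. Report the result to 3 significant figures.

After outfall 1: Q = 0.1800 + 0.01700 = 0.1970 m³/s; C = (0.1800·12.00 + 0.01700·1500)/0.1970 = 140.4 µg/L.
After outfall 2: Q = 0.1970 + 0.01910 = 0.2161 m³/s; C = (0.1970·140.4 + 0.01910·2410)/0.2161 = 341.0 µg/L.

341 µg/L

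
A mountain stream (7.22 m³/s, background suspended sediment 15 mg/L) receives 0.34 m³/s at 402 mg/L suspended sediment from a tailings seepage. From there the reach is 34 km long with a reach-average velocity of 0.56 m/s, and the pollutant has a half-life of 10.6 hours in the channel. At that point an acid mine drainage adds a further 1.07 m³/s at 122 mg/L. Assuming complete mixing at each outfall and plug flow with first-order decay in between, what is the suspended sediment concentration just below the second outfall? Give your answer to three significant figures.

24.5 mg/L

Mass balance: C = (7.220·15.00 + 0.3400·402.0) / 7.560 = 245.0/7.560 = 32.40 mg/L; combined flow 7.560 m³/s.
Travel time t = 34·1000 / 0.56 = 60710 s = 16.87 h.
Half-life 10.6 h → k = ln 2 / 10.6 = 0.06539 h⁻¹ = 1.569 d⁻¹.
Decay over the reach: 32.40·exp(−kt) = 32.40·0.3319 = 10.76 mg/L.
Second outfall: C = (7.560·10.76 + 1.070·122.0)/8.630 = 24.55 mg/L.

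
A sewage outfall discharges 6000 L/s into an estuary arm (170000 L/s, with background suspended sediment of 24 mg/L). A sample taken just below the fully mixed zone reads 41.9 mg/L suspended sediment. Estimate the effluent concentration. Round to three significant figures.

549 mg/L

Mass balance: 170000·24.00 + 6000·Cₑ = 176000·41.90
→ Cₑ = (176000·41.90 − 170000·24.00) / 6000 = 549.1 mg/L.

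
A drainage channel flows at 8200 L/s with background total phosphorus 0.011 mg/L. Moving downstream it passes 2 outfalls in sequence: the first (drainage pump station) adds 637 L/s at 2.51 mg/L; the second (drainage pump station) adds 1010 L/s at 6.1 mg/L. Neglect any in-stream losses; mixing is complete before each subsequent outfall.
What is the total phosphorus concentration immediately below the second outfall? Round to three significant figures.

0.797 mg/L

After outfall 1: Q = 8200 + 637.0 = 8837 L/s; C = (8200·0.01100 + 637.0·2.510)/8837 = 0.1911 mg/L.
After outfall 2: Q = 8837 + 1010 = 9847 L/s; C = (8837·0.1911 + 1010·6.100)/9847 = 0.7972 mg/L.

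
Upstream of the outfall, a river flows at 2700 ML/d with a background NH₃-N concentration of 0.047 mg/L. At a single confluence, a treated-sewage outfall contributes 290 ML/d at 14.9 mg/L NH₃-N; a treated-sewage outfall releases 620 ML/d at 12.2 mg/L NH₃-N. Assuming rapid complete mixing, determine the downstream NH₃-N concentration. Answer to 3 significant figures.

Mixed concentration C = ΣQC/ΣQ = (2700·0.04700 + 290.0·14.90 + 620.0·12.20) / 3610 = 12010/3610 = 3.327 mg/L.

3.33 mg/L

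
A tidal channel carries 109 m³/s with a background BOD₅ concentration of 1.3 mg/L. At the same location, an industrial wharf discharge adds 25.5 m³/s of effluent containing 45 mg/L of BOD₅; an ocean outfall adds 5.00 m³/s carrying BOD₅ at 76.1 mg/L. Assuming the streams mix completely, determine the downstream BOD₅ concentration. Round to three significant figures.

12.0 mg/L

Conservation of mass: C = (109.0·1.300 + 25.50·45.00 + 5.000·76.10) / 139.5 = 1670/139.5 = 11.97 mg/L.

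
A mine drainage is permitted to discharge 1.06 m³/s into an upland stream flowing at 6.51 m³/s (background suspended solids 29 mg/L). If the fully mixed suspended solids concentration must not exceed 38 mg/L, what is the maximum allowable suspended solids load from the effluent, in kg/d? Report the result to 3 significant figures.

8540 kg/d

Mass balance at the limit: 6.510·29.00 + 1.060·Cₑ = 7.570·38 → Cₑ = 93.27 mg/L.
Load = 1.060 m³/s × 93.27 g/m³ × 86 400 s/d = 8542 kg/d.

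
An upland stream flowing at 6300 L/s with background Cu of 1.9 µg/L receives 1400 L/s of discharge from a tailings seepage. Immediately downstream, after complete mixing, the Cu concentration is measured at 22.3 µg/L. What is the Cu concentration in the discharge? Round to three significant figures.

114 µg/L

Mass balance: 6300·1.900 + 1400·Cₑ = 7700·22.30
→ Cₑ = (7700·22.30 − 6300·1.900) / 1400 = 114.1 µg/L.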